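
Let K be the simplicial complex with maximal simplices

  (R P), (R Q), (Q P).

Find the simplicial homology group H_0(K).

H_0 ≅ Z.

Take the total order P < Q < R on the vertex set. Then K (dimension 1) consists of the simplices:

  0-simplices (3): P, Q, R
  1-simplices (3): PQ, PR, QR

Hence C_0 ≅ Z^3, C_1 ≅ Z^3.

Boundary ∂_1: C_1 → C_0 is given by ∂[p,q] = [q] − [p].
As a 3×3 matrix over Z this has rank 2, with invariant factors (1,1).

From H_k ≅ ker(∂_k) / im(∂_{k+1}) we obtain:

  H_0: rank C_0 − rank ∂_1 = 3 − 2 = 1, and the invariant factors of ∂_1 are all 1, so H_0 ≅ Z.

(K is a triangulation of the circle S^1.)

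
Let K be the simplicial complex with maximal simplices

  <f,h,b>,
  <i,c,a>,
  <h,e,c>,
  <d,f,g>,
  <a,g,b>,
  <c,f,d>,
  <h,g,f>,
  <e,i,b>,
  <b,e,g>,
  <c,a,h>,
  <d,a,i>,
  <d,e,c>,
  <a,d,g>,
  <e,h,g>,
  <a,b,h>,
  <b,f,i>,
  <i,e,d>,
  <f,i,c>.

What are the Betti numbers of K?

Order the vertices as a < b < c < d < e < f < g < h < i. Listing each simplex with vertices in this order, K has dimension 2 with simplices:

  0-simplices (9): a, b, c, d, e, f, g, h, i
  1-simplices (27): ab, ac, ad, ag, ah, ai, be, bf, bg, bh, bi, cd, ce, cf, ch, ci, de, df, dg, di, eg, eh, ei, fg, fh, fi, gh
  2-simplices (18): abg, abh, ach, aci, adg, adi, beg, bei, bfh, bfi, cde, cdf, ceh, cfi, dei, dfg, egh, fgh

Hence C_0 ≅ Z^9, C_1 ≅ Z^27, C_2 ≅ Z^18.

Boundary ∂_1: C_1 → C_0 sends each edge [p,q] (with p < q) to q − p.
This gives a 9×27 integer matrix of rank 8; reducing to Smith normal form yields diagonal entries (1,1,1,1,1,1,1,1).

Boundary ∂_2: C_2 → C_1 sends each 2-simplex [p,q,r] to [q,r] − [p,r] + [p,q]. For instance
  ∂dfg = fg − dg + df,
  ∂dei = ei − di + de.
The resulting 27×18 matrix has rank 18, and its Smith normal form has invariant factors (1,1,1,1,1,1,1,1,1,1,1,1,1,1,1,1,1,2).

Computing H_k = (kernel of ∂_k) / (image of ∂_{k+1}):

  H_0: rank C_0 − rank ∂_1 = 9 − 8 = 1, and the invariant factors of ∂_1 are all 1, so H_0 = Z.
  H_1: rank ker ∂_1 − rank ∂_2 = (27 − 8) − 18 = 1, and ∂_2 has invariant factor 2 > 1, so H_1 = Z ⊕ Z_2.
  H_2: rank ker ∂_2 − rank ∂_3 = (18 − 18) − 0 = 0, and there is no ∂_3, so H_2 = 0.

As a check, the Euler characteristic is 9 − 27 + 18 = 0, which agrees with 1 − 1 + 0 = 0.
(K is a triangulation of the Klein bottle.)

Hence the Betti numbers are b_0 = 1, b_1 = 1, b_2 = 0.

b_0 = 1, b_1 = 1, b_2 = 0.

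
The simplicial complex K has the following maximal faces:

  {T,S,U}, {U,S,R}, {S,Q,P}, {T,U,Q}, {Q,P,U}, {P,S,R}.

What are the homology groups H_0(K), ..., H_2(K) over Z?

Take the total order P < Q < R < S < T < U on the vertex set. Then K (dimension 2) consists of the simplices:

  0-simplices (6): P, Q, R, S, T, U
  1-simplices (12): PQ, PR, PS, PU, QS, QT, QU, RS, RU, ST, SU, TU
  2-simplices (6): PQS, PQU, PRS, QTU, RSU, STU

Hence C_0 ≅ Z^6, C_1 ≅ Z^12, C_2 ≅ Z^6.

Boundary ∂_1: C_1 → C_0 sends each edge [p,q] (with p < q) to q − p. For instance
  ∂QS = S − Q.
The resulting 6×12 matrix has rank 5, and its Smith normal form has invariant factors (1,1,1,1,1).

∂_2: C_2 → C_1 sends each 2-simplex [p,q,r] to [q,r] − [p,r] + [p,q]. For instance
  ∂PQU = QU − PU + PQ,
  ∂QTU = TU − QU + QT.
The resulting 12×6 matrix has rank 6, and its Smith normal form has invariant factors (1,1,1,1,1,1).

From H_k ≅ ker(∂_k) / im(∂_{k+1}) we obtain:

  H_0: rank C_0 − rank ∂_1 = 6 − 5 = 1, and the invariant factors of ∂_1 are all 1, so H_0 = Z.
  H_1: rank ker ∂_1 − rank ∂_2 = (12 − 5) − 6 = 1, and the invariant factors of ∂_2 are all 1, so H_1 = Z.
  H_2: rank ker ∂_2 − rank ∂_3 = (6 − 6) − 0 = 0, and there is no ∂_3, so H_2 = 0.

H_0 ≅ Z,  H_1 ≅ Z,  H_2 = 0.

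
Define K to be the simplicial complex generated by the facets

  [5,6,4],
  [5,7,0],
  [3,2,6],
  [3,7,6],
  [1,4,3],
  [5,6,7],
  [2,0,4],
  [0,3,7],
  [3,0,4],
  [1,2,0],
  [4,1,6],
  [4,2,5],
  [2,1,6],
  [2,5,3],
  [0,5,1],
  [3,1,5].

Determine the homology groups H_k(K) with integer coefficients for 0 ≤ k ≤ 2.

K has 8 vertices, 24 edges, 16 triangles.
rank ∂_0 = 0, rank ∂_1 = 7 ⇒ b_0 = 8 − 0 − 7 = 1; all invariant factors of ∂_1 are 1 so no torsion. So H_0 = Z.
rank ∂_1 = 7, rank ∂_2 = 15 ⇒ b_1 = 24 − 7 − 15 = 2; all invariant factors of ∂_2 are 1 so no torsion. So H_1 = Z^2.
rank ∂_2 = 15, rank ∂_3 = 0 ⇒ b_2 = 16 − 15 − 0 = 1. So H_2 = Z.

H_0 = Z,  H_1 = Z^2,  H_2 = Z.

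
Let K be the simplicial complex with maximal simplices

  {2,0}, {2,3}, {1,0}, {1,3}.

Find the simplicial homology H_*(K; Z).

H_0 = Z,  H_1 = Z.

Fix the vertex order 0 < 1 < 2 < 3 and write every simplex with vertices in increasing order. Then dim K = 1 and the simplices of K are:

  0-simplices (4): [0], [1], [2], [3]
  1-simplices (4): [0,1], [0,2], [1,3], [2,3]

Hence C_0 ≅ Z^4, C_1 ≅ Z^4.

∂_1: C_1 → C_0 maps an edge to its endpoints' difference, ∂[p,q] = q − p. For instance
  ∂[0,2] = [2] − [0].
The 4×4 boundary matrix has rank 3 and Smith normal form diag(1,1,1).

From H_k ≅ ker(∂_k) / im(∂_{k+1}) we obtain:

  H_0: rank C_0 − rank ∂_1 = 4 − 3 = 1, and the invariant factors of ∂_1 are all 1, so H_0 = Z.
  H_1: rank ker ∂_1 − rank ∂_2 = (4 − 3) − 0 = 1, and there is no ∂_2, so H_1 = Z.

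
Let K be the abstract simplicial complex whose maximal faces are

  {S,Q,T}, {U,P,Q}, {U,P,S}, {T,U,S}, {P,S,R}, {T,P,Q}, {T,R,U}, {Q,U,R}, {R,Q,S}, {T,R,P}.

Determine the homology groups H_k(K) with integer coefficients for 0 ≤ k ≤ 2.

H_0 = Z,  H_1 = Z/2Z,  H_2 = 0.

Fix the vertex order P < Q < R < S < T < U and write every simplex with vertices in increasing order. Then dim K = 2 and the simplices of K are:

  0-simplices (6): P, Q, R, S, T, U
  1-simplices (15): PQ, PR, PS, PT, PU, QR, QS, QT, QU, RS, RT, RU, ST, SU, TU
  2-simplices (10): PQT, PQU, PRS, PRT, PSU, QRS, QRU, QST, RTU, STU

giving chain groups C_0 ≅ Z^6, C_1 ≅ Z^15, C_2 ≅ Z^10.

∂_1: C_1 → C_0 maps an edge to its endpoints' difference, ∂[p,q] = q − p. For instance
  ∂PQ = Q − P.
This gives a 6×15 integer matrix of rank 5; reducing to Smith normal form yields diagonal entries (1,1,1,1,1).

Boundary ∂_2: C_2 → C_1 maps a triangle to the signed sum of its edges. For instance
  ∂PQT = QT − PT + PQ,
  ∂STU = TU − SU + ST.
The 15×10 boundary matrix has rank 10 and Smith normal form diag(1,1,1,1,1,1,1,1,1,2).

Reading off H_k = ker ∂_k / im ∂_{k+1}:

  H_0: rank C_0 − rank ∂_1 = 6 − 5 = 1, and the invariant factors of ∂_1 are all 1, so H_0 ≅ Z.
  H_1: rank ker ∂_1 − rank ∂_2 = (15 − 5) − 10 = 0, and ∂_2 has invariant factor 2 > 1, so H_1 ≅ Z/2Z.
  H_2: rank ker ∂_2 − rank ∂_3 = (10 − 10) − 0 = 0, and there is no ∂_3, so H_2 ≅ 0.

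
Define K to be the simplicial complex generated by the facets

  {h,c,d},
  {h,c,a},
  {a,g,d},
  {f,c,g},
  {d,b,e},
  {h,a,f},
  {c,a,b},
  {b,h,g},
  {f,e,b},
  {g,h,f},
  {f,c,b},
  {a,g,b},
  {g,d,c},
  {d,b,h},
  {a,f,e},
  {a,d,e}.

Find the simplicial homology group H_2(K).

Order the vertices as a < b < c < d < e < f < g < h. Listing each simplex with vertices in this order, K has dimension 2 with simplices:

  0-simplices (8): a, b, c, d, e, f, g, h
  1-simplices (24): ab, ac, ad, ae, af, ag, ah, bc, bd, be, bf, bg, bh, cd, cf, cg, ch, de, dg, dh, ef, fg, fh, gh
  2-simplices (16): abc, abg, ach, ade, adg, aef, afh, bcf, bde, bdh, bef, bgh, cdg, cdh, cfg, fgh

Hence C_0 ≅ Z^8, C_1 ≅ Z^24, C_2 ≅ Z^16.

∂_1: C_1 → C_0 maps an edge to its endpoints' difference, ∂[p,q] = q − p. For instance
  ∂ag = g − a.
As a 8×24 matrix over Z this has rank 7, with invariant factors (1,1,1,1,1,1,1).

Boundary ∂_2: C_2 → C_1 acts by ∂[p,q,r] = [q,r] − [p,r] + [p,q]. For instance
  ∂bde = de − be + bd,
  ∂ade = de − ae + ad.
As a 24×16 matrix over Z this has rank 15, with invariant factors (1,1,1,1,1,1,1,1,1,1,1,1,1,1,1).

Now H_k = ker ∂_k / im ∂_{k+1}, so:

  H_2: rank ker ∂_2 − rank ∂_3 = (16 − 15) − 0 = 1, and there is no ∂_3, so H_2 ≅ Z.

(K is a triangulation of the torus T^2.)

H_2 = Z.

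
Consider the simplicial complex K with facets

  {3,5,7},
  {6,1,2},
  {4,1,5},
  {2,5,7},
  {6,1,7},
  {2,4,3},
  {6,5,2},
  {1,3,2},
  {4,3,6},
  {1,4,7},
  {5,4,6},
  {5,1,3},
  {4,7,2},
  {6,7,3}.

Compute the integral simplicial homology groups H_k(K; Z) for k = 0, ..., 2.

H_0 = Z,  H_1 = Z^2,  H_2 = Z.

We work with the vertex ordering 1 < 2 < 3 < 4 < 5 < 6 < 7. The simplices of K, each written with vertices in increasing order, are:

  0-simplices (7): [1], [2], [3], [4], [5], [6], [7]
  1-simplices (21): [1,2], [1,3], [1,4], [1,5], [1,6], [1,7], [2,3], [2,4], [2,5], [2,6], [2,7], [3,4], [3,5], [3,6], [3,7], [4,5], [4,6], [4,7], [5,6], [5,7], [6,7]
  2-simplices (14): [1,2,3], [1,2,6], [1,3,5], [1,4,5], [1,4,7], [1,6,7], [2,3,4], [2,4,7], [2,5,6], [2,5,7], [3,4,6], [3,5,7], [3,6,7], [4,5,6]

so the chain groups are C_0 ≅ Z^7, C_1 ≅ Z^21, C_2 ≅ Z^14.

Boundary ∂_1: C_1 → C_0 maps an edge to its endpoints' difference, ∂[p,q] = q − p. For instance
  ∂[4,5] = [5] − [4].
This gives a 7×21 integer matrix of rank 6; reducing to Smith normal form yields diagonal entries (1,1,1,1,1,1).

∂_2: C_2 → C_1 acts by ∂[p,q,r] = [q,r] − [p,r] + [p,q]. For instance
  ∂[2,3,4] = [3,4] − [2,4] + [2,3],
  ∂[1,4,5] = [4,5] − [1,5] + [1,4].
The resulting 21×14 matrix has rank 13, and its Smith normal form has invariant factors (1,1,1,1,1,1,1,1,1,1,1,1,1).

Now H_k = ker ∂_k / im ∂_{k+1}, so:

  H_0: rank C_0 − rank ∂_1 = 7 − 6 = 1, and the invariant factors of ∂_1 are all 1, so H_0 ≅ Z.
  H_1: rank ker ∂_1 − rank ∂_2 = (21 − 6) − 13 = 2, and the invariant factors of ∂_2 are all 1, so H_1 ≅ Z^2.
  H_2: rank ker ∂_2 − rank ∂_3 = (14 − 13) − 0 = 1, and there is no ∂_3, so H_2 ≅ Z.

(K is a triangulation of the torus T^2.)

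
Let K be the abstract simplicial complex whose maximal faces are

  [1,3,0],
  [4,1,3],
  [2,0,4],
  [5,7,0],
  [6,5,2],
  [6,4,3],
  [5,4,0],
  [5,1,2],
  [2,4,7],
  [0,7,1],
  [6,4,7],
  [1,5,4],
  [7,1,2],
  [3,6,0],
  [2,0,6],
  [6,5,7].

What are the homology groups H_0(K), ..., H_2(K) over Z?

Fix the vertex order 0 < 1 < 2 < 3 < 4 < 5 < 6 < 7 and write every simplex with vertices in increasing order. Then dim K = 2 and the simplices of K are:

  0-simplices (8): [0], [1], [2], [3], [4], [5], [6], [7]
  1-simplices (24): (24 of them)
  2-simplices (16): [0,1,3], [0,1,7], [0,2,4], [0,2,6], [0,3,6], [0,4,5], [0,5,7], [1,2,5], [1,2,7], [1,3,4], [1,4,5], [2,4,7], [2,5,6], [3,4,6], [4,6,7], [5,6,7]

giving chain groups C_0 ≅ Z^8, C_1 ≅ Z^24, C_2 ≅ Z^16.

Boundary ∂_1: C_1 → C_0 sends each edge [p,q] (with p < q) to q − p. For instance
  ∂[0,3] = [3] − [0].
The resulting 8×24 matrix has rank 7, and its Smith normal form has invariant factors (1,1,1,1,1,1,1).

The boundary map ∂_2: C_2 → C_1 sends each 2-simplex [p,q,r] to [q,r] − [p,r] + [p,q]. For instance
  ∂[3,4,6] = [4,6] − [3,6] + [3,4],
  ∂[0,5,7] = [5,7] − [0,7] + [0,5].
This gives a 24×16 integer matrix of rank 15; reducing to Smith normal form yields diagonal entries (1,1,1,1,1,1,1,1,1,1,1,1,1,1,1).

Reading off H_k = ker ∂_k / im ∂_{k+1}:

  H_0: rank C_0 − rank ∂_1 = 8 − 7 = 1, and the invariant factors of ∂_1 are all 1, so H_0 ≅ Z.
  H_1: rank ker ∂_1 − rank ∂_2 = (24 − 7) − 15 = 2, and the invariant factors of ∂_2 are all 1, so H_1 ≅ Z^2.
  H_2: rank ker ∂_2 − rank ∂_3 = (16 − 15) − 0 = 1, and there is no ∂_3, so H_2 ≅ Z.

(K is a triangulation of the torus T^2.)

H_0 ≅ Z,  H_1 ≅ Z^2,  H_2 ≅ Z.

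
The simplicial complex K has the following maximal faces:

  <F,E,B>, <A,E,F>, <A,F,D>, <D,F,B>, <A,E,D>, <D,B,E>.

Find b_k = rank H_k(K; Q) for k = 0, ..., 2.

Order the vertices as A < B < D < E < F. Listing each simplex with vertices in this order, K has dimension 2 with simplices:

  0-simplices (5): A, B, D, E, F
  1-simplices (9): AD, AE, AF, BD, BE, BF, DE, DF, EF
  2-simplices (6): ADE, ADF, AEF, BDE, BDF, BEF

giving chain groups C_0 ≅ Z^5, C_1 ≅ Z^9, C_2 ≅ Z^6.

The boundary map ∂_1: C_1 → C_0 is given by ∂[p,q] = [q] − [p]. For instance
  ∂AF = F − A.
The 5×9 boundary matrix has rank 4 and Smith normal form diag(1,1,1,1).

∂_2: C_2 → C_1 sends each 2-simplex [p,q,r] to [q,r] − [p,r] + [p,q]. For instance
  ∂AEF = EF − AF + AE,
  ∂BDE = DE − BE + BD.
As a 9×6 matrix over Z this has rank 5, with invariant factors (1,1,1,1,1).

Reading off H_k = ker ∂_k / im ∂_{k+1}:

  H_0: rank C_0 − rank ∂_1 = 5 − 4 = 1, and the invariant factors of ∂_1 are all 1, so H_0 = Z.
  H_1: rank ker ∂_1 − rank ∂_2 = (9 − 4) − 5 = 0, and the invariant factors of ∂_2 are all 1, so H_1 = 0.
  H_2: rank ker ∂_2 − rank ∂_3 = (6 − 5) − 0 = 1, and there is no ∂_3, so H_2 = Z.

Hence the Betti numbers are b_0 = 1, b_1 = 0, b_2 = 1.

b_0 = 1, b_1 = 0, b_2 = 1.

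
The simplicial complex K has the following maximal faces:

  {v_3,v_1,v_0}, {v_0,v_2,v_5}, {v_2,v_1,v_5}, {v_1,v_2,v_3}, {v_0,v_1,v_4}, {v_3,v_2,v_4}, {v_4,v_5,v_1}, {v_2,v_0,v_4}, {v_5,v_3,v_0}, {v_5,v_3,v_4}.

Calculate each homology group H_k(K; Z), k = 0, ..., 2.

Order the vertices as v_0 < v_1 < v_2 < v_3 < v_4 < v_5. Listing each simplex with vertices in this order, K has dimension 2 with simplices:

  0-simplices (6): [v_0], [v_1], [v_2], [v_3], [v_4], [v_5]
  1-simplices (15): (15 of them)
  2-simplices (10): [v_0,v_1,v_3], [v_0,v_1,v_4], [v_0,v_2,v_4], [v_0,v_2,v_5], [v_0,v_3,v_5], [v_1,v_2,v_3], [v_1,v_2,v_5], [v_1,v_4,v_5], [v_2,v_3,v_4], [v_3,v_4,v_5]

so the chain groups are C_0 ≅ Z^6, C_1 ≅ Z^15, C_2 ≅ Z^10.

The boundary map ∂_1: C_1 → C_0 sends each edge [p,q] (with p < q) to q − p. For instance
  ∂[v_0,v_4] = [v_4] − [v_0].
This gives a 6×15 integer matrix of rank 5; reducing to Smith normal form yields diagonal entries (1,1,1,1,1).

The boundary map ∂_2: C_2 → C_1 maps a triangle to the signed sum of its edges. For instance
  ∂[v_1,v_2,v_5] = [v_2,v_5] − [v_1,v_5] + [v_1,v_2],
  ∂[v_1,v_4,v_5] = [v_4,v_5] − [v_1,v_5] + [v_1,v_4].
The resulting 15×10 matrix has rank 10, and its Smith normal form has invariant factors (1,1,1,1,1,1,1,1,1,2).

Reading off H_k = ker ∂_k / im ∂_{k+1}:

  H_0: rank C_0 − rank ∂_1 = 6 − 5 = 1, and the invariant factors of ∂_1 are all 1, so H_0 ≅ Z.
  H_1: rank ker ∂_1 − rank ∂_2 = (15 − 5) − 10 = 0, and ∂_2 has invariant factor 2 > 1, so H_1 ≅ Z/2.
  H_2: rank ker ∂_2 − rank ∂_3 = (10 − 10) − 0 = 0, and there is no ∂_3, so H_2 ≅ 0.

H_0 ≅ Z,  H_1 ≅ Z/2,  H_2 = 0.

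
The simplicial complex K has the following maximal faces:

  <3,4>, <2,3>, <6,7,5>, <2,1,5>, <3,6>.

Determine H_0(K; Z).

H_0 = Z.

K has 7 vertices, 9 edges, 2 triangles.
rank ∂_0 = 0, rank ∂_1 = 6 ⇒ b_0 = 7 − 0 − 6 = 1; all invariant factors of ∂_1 are 1 so no torsion. So H_0 ≅ Z.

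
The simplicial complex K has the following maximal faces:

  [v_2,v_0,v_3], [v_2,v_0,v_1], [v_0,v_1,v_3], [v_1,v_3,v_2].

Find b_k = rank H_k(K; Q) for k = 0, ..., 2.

Take the total order v_0 < v_1 < v_2 < v_3 on the vertex set. Then K (dimension 2) consists of the simplices:

  0-simplices (4): [v_0], [v_1], [v_2], [v_3]
  1-simplices (6): [v_0,v_1], [v_0,v_2], [v_0,v_3], [v_1,v_2], [v_1,v_3], [v_2,v_3]
  2-simplices (4): [v_0,v_1,v_2], [v_0,v_1,v_3], [v_0,v_2,v_3], [v_1,v_2,v_3]

giving chain groups C_0 ≅ Z^4, C_1 ≅ Z^6, C_2 ≅ Z^4.

The boundary map ∂_1: C_1 → C_0 sends each edge [p,q] (with p < q) to q − p. For instance
  ∂[v_0,v_1] = [v_1] − [v_0].
This gives a 4×6 integer matrix of rank 3; reducing to Smith normal form yields diagonal entries (1,1,1).

Boundary ∂_2: C_2 → C_1 maps a triangle to the signed sum of its edges. For instance
  ∂[v_0,v_1,v_2] = [v_1,v_2] − [v_0,v_2] + [v_0,v_1],
  ∂[v_0,v_2,v_3] = [v_2,v_3] − [v_0,v_3] + [v_0,v_2].
As a 6×4 matrix over Z this has rank 3, with invariant factors (1,1,1).

Computing H_k = (kernel of ∂_k) / (image of ∂_{k+1}):

  H_0: rank C_0 − rank ∂_1 = 4 − 3 = 1, and the invariant factors of ∂_1 are all 1, so H_0 = Z.
  H_1: rank ker ∂_1 − rank ∂_2 = (6 − 3) − 3 = 0, and the invariant factors of ∂_2 are all 1, so H_1 = 0.
  H_2: rank ker ∂_2 − rank ∂_3 = (4 − 3) − 0 = 1, and there is no ∂_3, so H_2 = Z.

(K is a triangulation of the 2-sphere S^2.)

Hence the Betti numbers are b_0 = 1, b_1 = 0, b_2 = 1.

b_0 = 1, b_1 = 0, b_2 = 1.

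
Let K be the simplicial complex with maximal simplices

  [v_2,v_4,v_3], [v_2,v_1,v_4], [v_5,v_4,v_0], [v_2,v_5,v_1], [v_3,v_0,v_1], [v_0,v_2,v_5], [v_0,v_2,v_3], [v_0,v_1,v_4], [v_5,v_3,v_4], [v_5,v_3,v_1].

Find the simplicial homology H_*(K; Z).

H_0 ≅ Z,  H_1 ≅ Z/2,  H_2 = 0.

K has 6 vertices, 15 edges, 10 triangles.
rank ∂_0 = 0, rank ∂_1 = 5 ⇒ b_0 = 6 − 0 − 5 = 1; all invariant factors of ∂_1 are 1 so no torsion. So H_0 ≅ Z.
rank ∂_1 = 5, rank ∂_2 = 10 ⇒ b_1 = 15 − 5 − 10 = 0; ∂_2 has invariant factor(s) [2] giving torsion. So H_1 ≅ Z/2.
rank ∂_2 = 10, rank ∂_3 = 0 ⇒ b_2 = 10 − 10 − 0 = 0. So H_2 ≅ 0.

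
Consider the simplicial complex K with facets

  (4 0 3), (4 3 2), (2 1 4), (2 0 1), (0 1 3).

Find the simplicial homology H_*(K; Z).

H_0 ≅ Z,  H_1 ≅ Z,  H_2 = 0.

K has 5 vertices, 10 edges, 5 triangles.
rank ∂_0 = 0, rank ∂_1 = 4 ⇒ b_0 = 5 − 0 − 4 = 1; all invariant factors of ∂_1 are 1 so no torsion. So H_0 ≅ Z.
rank ∂_1 = 4, rank ∂_2 = 5 ⇒ b_1 = 10 − 4 − 5 = 1; all invariant factors of ∂_2 are 1 so no torsion. So H_1 ≅ Z.
rank ∂_2 = 5, rank ∂_3 = 0 ⇒ b_2 = 5 − 5 − 0 = 0. So H_2 ≅ 0.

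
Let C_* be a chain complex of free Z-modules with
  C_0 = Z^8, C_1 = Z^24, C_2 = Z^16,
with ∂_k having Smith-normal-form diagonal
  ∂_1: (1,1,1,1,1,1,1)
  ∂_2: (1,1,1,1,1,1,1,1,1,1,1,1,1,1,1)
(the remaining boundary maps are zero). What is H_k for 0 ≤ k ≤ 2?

H_0: b_0 = 8 − 0 − 7 = 1; torsion from ∂_1 factors > 1: none. So H_0 ≅ Z.
H_1: b_1 = 24 − 7 − 15 = 2; torsion from ∂_2 factors > 1: none. So H_1 ≅ Z^2.
H_2: b_2 = 16 − 15 − 0 = 1; torsion from ∂_3 factors > 1: none. So H_2 ≅ Z.

H_0 ≅ Z,  H_1 ≅ Z^2,  H_2 ≅ Z.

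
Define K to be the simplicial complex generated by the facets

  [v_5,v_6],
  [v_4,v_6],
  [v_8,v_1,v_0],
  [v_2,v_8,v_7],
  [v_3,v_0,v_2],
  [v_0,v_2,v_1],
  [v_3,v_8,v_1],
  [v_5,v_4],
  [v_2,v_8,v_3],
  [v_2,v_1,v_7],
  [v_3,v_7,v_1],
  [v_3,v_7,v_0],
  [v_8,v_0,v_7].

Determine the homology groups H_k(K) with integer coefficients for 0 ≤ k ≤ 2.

K has 9 vertices, 18 edges, 10 triangles.
rank ∂_0 = 0, rank ∂_1 = 7 ⇒ b_0 = 9 − 0 − 7 = 2; all invariant factors of ∂_1 are 1 so no torsion. So H_0 ≅ Z^2.
rank ∂_1 = 7, rank ∂_2 = 10 ⇒ b_1 = 18 − 7 − 10 = 1; ∂_2 has invariant factor(s) [2] giving torsion. So H_1 ≅ Z ⊕ Z/2Z.
rank ∂_2 = 10, rank ∂_3 = 0 ⇒ b_2 = 10 − 10 − 0 = 0. So H_2 ≅ 0.

H_0 = Z^2,  H_1 = Z ⊕ Z/2Z,  H_2 = 0.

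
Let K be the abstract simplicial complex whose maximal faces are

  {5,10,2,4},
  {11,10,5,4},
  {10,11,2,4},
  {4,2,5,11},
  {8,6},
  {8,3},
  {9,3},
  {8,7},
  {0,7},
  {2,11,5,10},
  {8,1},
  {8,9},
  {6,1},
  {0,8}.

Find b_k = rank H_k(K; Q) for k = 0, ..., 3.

Order the vertices as 0 < 1 < 2 < 3 < 4 < 5 < 6 < 7 < 8 < 9 < 10 < 11. Listing each simplex with vertices in this order, K has dimension 3 with simplices:

  0-simplices (12): [0], [1], [2], [3], [4], [5], [6], [7], [8], [9], [10], [11]
  1-simplices (19): [0,7], [0,8], [1,6], [1,8], [2,4], [2,5], [2,10], [2,11], [3,8], [3,9], [4,5], [4,10], [4,11], [5,10], [5,11], [6,8], [7,8], [8,9], [10,11]
  2-simplices (10): [2,4,5], [2,4,10], [2,4,11], [2,5,10], [2,5,11], [2,10,11], [4,5,10], [4,5,11], [4,10,11], [5,10,11]
  3-simplices (5): [2,4,5,10], [2,4,5,11], [2,4,10,11], [2,5,10,11], [4,5,10,11]

giving chain groups C_0 ≅ Z^12, C_1 ≅ Z^19, C_2 ≅ Z^10, C_3 ≅ Z^5.

∂_1: C_1 → C_0 maps an edge to its endpoints' difference, ∂[p,q] = q − p. For instance
  ∂[0,7] = [7] − [0].
The 12×19 boundary matrix has rank 10 and Smith normal form diag(1,1,1,1,1,1,1,1,1,1).

∂_2: C_2 → C_1 sends each 2-simplex [p,q,r] to [q,r] − [p,r] + [p,q]. For instance
  ∂[2,4,11] = [4,11] − [2,11] + [2,4],
  ∂[2,5,10] = [5,10] − [2,10] + [2,5].
This gives a 19×10 integer matrix of rank 6; reducing to Smith normal form yields diagonal entries (1,1,1,1,1,1).

Boundary ∂_3: C_3 → C_2 sends each 3-simplex σ to the alternating sum Σ_i (−1)^i (σ with its i-th vertex removed). For instance
  ∂[2,5,10,11] = [5,10,11] − [2,10,11] + [2,5,11] − [2,5,10],
  ∂[2,4,5,10] = [4,5,10] − [2,5,10] + [2,4,10] − [2,4,5].
The resulting 10×5 matrix has rank 4, and its Smith normal form has invariant factors (1,1,1,1).

Reading off H_k = ker ∂_k / im ∂_{k+1}:

  H_0: rank C_0 − rank ∂_1 = 12 − 10 = 2, and the invariant factors of ∂_1 are all 1, so H_0 ≅ Z^2.
  H_1: rank ker ∂_1 − rank ∂_2 = (19 − 10) − 6 = 3, and the invariant factors of ∂_2 are all 1, so H_1 ≅ Z^3.
  H_2: rank ker ∂_2 − rank ∂_3 = (10 − 6) − 4 = 0, and the invariant factors of ∂_3 are all 1, so H_2 ≅ 0.
  H_3: rank ker ∂_3 − rank ∂_4 = (5 − 4) − 0 = 1, and there is no ∂_4, so H_3 ≅ Z.

As a check, the Euler characteristic is 12 − 19 + 10 − 5 = -2, which agrees with 2 − 3 + 0 − 1 = -2.
(K is a triangulation of the disjoint union of the 3-sphere S^3 and a wedge of 3 circles.)

Hence the Betti numbers are b_0 = 2, b_1 = 3, b_2 = 0, b_3 = 1.

b_0 = 2, b_1 = 3, b_2 = 0, b_3 = 1.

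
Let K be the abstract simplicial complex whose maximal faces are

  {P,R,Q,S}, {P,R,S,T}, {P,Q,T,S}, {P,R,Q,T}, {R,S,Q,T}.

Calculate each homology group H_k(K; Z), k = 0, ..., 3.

We work with the vertex ordering P < Q < R < S < T. The simplices of K, each written with vertices in increasing order, are:

  0-simplices (5): P, Q, R, S, T
  1-simplices (10): PQ, PR, PS, PT, QR, QS, QT, RS, RT, ST
  2-simplices (10): PQR, PQS, PQT, PRS, PRT, PST, QRS, QRT, QST, RST
  3-simplices (5): PQRS, PQRT, PQST, PRST, QRST

giving chain groups C_0 ≅ Z^5, C_1 ≅ Z^10, C_2 ≅ Z^10, C_3 ≅ Z^5.

The boundary map ∂_1: C_1 → C_0 is given by ∂[p,q] = [q] − [p]. For instance
  ∂RS = S − R.
The resulting 5×10 matrix has rank 4, and its Smith normal form has invariant factors (1,1,1,1).

The boundary map ∂_2: C_2 → C_1 acts by ∂[p,q,r] = [q,r] − [p,r] + [p,q]. For instance
  ∂PRT = RT − PT + PR,
  ∂QRT = RT − QT + QR.
As a 10×10 matrix over Z this has rank 6, with invariant factors (1,1,1,1,1,1).

Boundary ∂_3: C_3 → C_2 sends each 3-simplex σ to the alternating sum Σ_i (−1)^i (σ with its i-th vertex removed). For instance
  ∂PQRT = QRT − PRT + PQT − PQR,
  ∂PQRS = QRS − PRS + PQS − PQR.
This gives a 10×5 integer matrix of rank 4; reducing to Smith normal form yields diagonal entries (1,1,1,1).

Now H_k = ker ∂_k / im ∂_{k+1}, so:

  H_0: rank C_0 − rank ∂_1 = 5 − 4 = 1, and the invariant factors of ∂_1 are all 1, so H_0 = Z.
  H_1: rank ker ∂_1 − rank ∂_2 = (10 − 4) − 6 = 0, and the invariant factors of ∂_2 are all 1, so H_1 = 0.
  H_2: rank ker ∂_2 − rank ∂_3 = (10 − 6) − 4 = 0, and the invariant factors of ∂_3 are all 1, so H_2 = 0.
  H_3: rank ker ∂_3 − rank ∂_4 = (5 − 4) − 0 = 1, and there is no ∂_4, so H_3 = Z.

As a check, the Euler characteristic is 5 − 10 + 10 − 5 = 0, which agrees with 1 − 0 + 0 − 1 = 0.

H_0 = Z,  H_1 = 0,  H_2 = 0,  H_3 = Z.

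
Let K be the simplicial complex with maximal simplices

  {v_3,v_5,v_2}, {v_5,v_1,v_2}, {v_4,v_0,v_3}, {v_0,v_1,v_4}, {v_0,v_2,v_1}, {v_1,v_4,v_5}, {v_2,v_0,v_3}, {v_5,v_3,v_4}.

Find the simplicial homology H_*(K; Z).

Fix the vertex order v_0 < v_1 < v_2 < v_3 < v_4 < v_5 and write every simplex with vertices in increasing order. Then dim K = 2 and the simplices of K are:

  0-simplices (6): [v_0], [v_1], [v_2], [v_3], [v_4], [v_5]
  1-simplices (12): [v_0,v_1], [v_0,v_2], [v_0,v_3], [v_0,v_4], [v_1,v_2], [v_1,v_4], [v_1,v_5], [v_2,v_3], [v_2,v_5], [v_3,v_4], [v_3,v_5], [v_4,v_5]
  2-simplices (8): [v_0,v_1,v_2], [v_0,v_1,v_4], [v_0,v_2,v_3], [v_0,v_3,v_4], [v_1,v_2,v_5], [v_1,v_4,v_5], [v_2,v_3,v_5], [v_3,v_4,v_5]

Hence C_0 ≅ Z^6, C_1 ≅ Z^12, C_2 ≅ Z^8.

∂_1: C_1 → C_0 sends each edge [p,q] (with p < q) to q − p.
The 6×12 boundary matrix has rank 5 and Smith normal form diag(1,1,1,1,1).

∂_2: C_2 → C_1 acts by ∂[p,q,r] = [q,r] − [p,r] + [p,q]. For instance
  ∂[v_0,v_3,v_4] = [v_3,v_4] − [v_0,v_4] + [v_0,v_3],
  ∂[v_0,v_1,v_4] = [v_1,v_4] − [v_0,v_4] + [v_0,v_1].
The resulting 12×8 matrix has rank 7, and its Smith normal form has invariant factors (1,1,1,1,1,1,1).

From H_k ≅ ker(∂_k) / im(∂_{k+1}) we obtain:

  H_0: rank C_0 − rank ∂_1 = 6 − 5 = 1, and the invariant factors of ∂_1 are all 1, so H_0 ≅ Z.
  H_1: rank ker ∂_1 − rank ∂_2 = (12 − 5) − 7 = 0, and the invariant factors of ∂_2 are all 1, so H_1 ≅ 0.
  H_2: rank ker ∂_2 − rank ∂_3 = (8 − 7) − 0 = 1, and there is no ∂_3, so H_2 ≅ Z.

H_0 ≅ Z,  H_1 = 0,  H_2 ≅ Z.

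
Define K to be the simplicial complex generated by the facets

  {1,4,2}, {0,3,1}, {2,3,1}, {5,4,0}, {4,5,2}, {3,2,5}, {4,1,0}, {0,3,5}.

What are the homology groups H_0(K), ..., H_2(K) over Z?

We work with the vertex ordering 0 < 1 < 2 < 3 < 4 < 5. The simplices of K, each written with vertices in increasing order, are:

  0-simplices (6): [0], [1], [2], [3], [4], [5]
  1-simplices (12): [0,1], [0,3], [0,4], [0,5], [1,2], [1,3], [1,4], [2,3], [2,4], [2,5], [3,5], [4,5]
  2-simplices (8): [0,1,3], [0,1,4], [0,3,5], [0,4,5], [1,2,3], [1,2,4], [2,3,5], [2,4,5]

giving chain groups C_0 ≅ Z^6, C_1 ≅ Z^12, C_2 ≅ Z^8.

The boundary map ∂_1: C_1 → C_0 sends each edge [p,q] (with p < q) to q − p.
This gives a 6×12 integer matrix of rank 5; reducing to Smith normal form yields diagonal entries (1,1,1,1,1).

Boundary ∂_2: C_2 → C_1 maps a triangle to the signed sum of its edges. For instance
  ∂[2,4,5] = [4,5] − [2,5] + [2,4],
  ∂[1,2,4] = [2,4] − [1,4] + [1,2].
As a 12×8 matrix over Z this has rank 7, with invariant factors (1,1,1,1,1,1,1).

Computing H_k = (kernel of ∂_k) / (image of ∂_{k+1}):

  H_0: rank C_0 − rank ∂_1 = 6 − 5 = 1, and the invariant factors of ∂_1 are all 1, so H_0 ≅ Z.
  H_1: rank ker ∂_1 − rank ∂_2 = (12 − 5) − 7 = 0, and the invariant factors of ∂_2 are all 1, so H_1 ≅ 0.
  H_2: rank ker ∂_2 − rank ∂_3 = (8 − 7) − 0 = 1, and there is no ∂_3, so H_2 ≅ Z.

As a check, the Euler characteristic is 6 − 12 + 8 = 2, which agrees with 1 − 0 + 1 = 2.

H_0 = Z,  H_1 = 0,  H_2 = Z.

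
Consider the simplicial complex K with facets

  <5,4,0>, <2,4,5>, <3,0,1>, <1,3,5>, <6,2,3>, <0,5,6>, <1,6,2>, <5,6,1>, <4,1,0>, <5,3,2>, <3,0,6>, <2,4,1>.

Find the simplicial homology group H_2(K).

H_2 = 0.

We work with the vertex ordering 0 < 1 < 2 < 3 < 4 < 5 < 6. The simplices of K, each written with vertices in increasing order, are:

  0-simplices (7): [0], [1], [2], [3], [4], [5], [6]
  1-simplices (18): [0,1], [0,3], [0,4], [0,5], [0,6], [1,2], [1,3], [1,4], [1,5], [1,6], [2,3], [2,4], [2,5], [2,6], [3,5], [3,6], [4,5], [5,6]
  2-simplices (12): [0,1,3], [0,1,4], [0,3,6], [0,4,5], [0,5,6], [1,2,4], [1,2,6], [1,3,5], [1,5,6], [2,3,5], [2,3,6], [2,4,5]

so the chain groups are C_0 ≅ Z^7, C_1 ≅ Z^18, C_2 ≅ Z^12.

The boundary map ∂_1: C_1 → C_0 is given by ∂[p,q] = [q] − [p]. For instance
  ∂[1,6] = [6] − [1].
As a 7×18 matrix over Z this has rank 6, with invariant factors (1,1,1,1,1,1).

∂_2: C_2 → C_1 maps a triangle to the signed sum of its edges. For instance
  ∂[1,2,4] = [2,4] − [1,4] + [1,2],
  ∂[2,3,5] = [3,5] − [2,5] + [2,3].
As a 18×12 matrix over Z this has rank 12, with invariant factors (1,1,1,1,1,1,1,1,1,1,1,2).

Computing H_k = (kernel of ∂_k) / (image of ∂_{k+1}):

  H_2: rank ker ∂_2 − rank ∂_3 = (12 − 12) − 0 = 0, and there is no ∂_3, so H_2 = 0.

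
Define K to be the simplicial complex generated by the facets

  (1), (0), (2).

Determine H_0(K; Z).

H_0 ≅ Z^3.

Take the total order 0 < 1 < 2 on the vertex set. Then K (dimension 0) consists of the simplices:

  0-simplices (3): [0], [1], [2]

Hence C_0 ≅ Z^3.

Now H_k = ker ∂_k / im ∂_{k+1}, so:

  H_0: rank C_0 − rank ∂_1 = 3 − 0 = 3, and there is no ∂_1, so H_0 = Z^3.

(K is a triangulation of a set of 3 points.)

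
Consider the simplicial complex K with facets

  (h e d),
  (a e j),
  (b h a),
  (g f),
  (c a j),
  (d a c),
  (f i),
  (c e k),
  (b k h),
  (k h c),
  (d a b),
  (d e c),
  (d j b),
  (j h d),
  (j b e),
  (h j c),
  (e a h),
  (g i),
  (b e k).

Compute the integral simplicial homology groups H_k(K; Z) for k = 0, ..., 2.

H_0 = Z^2,  H_1 = Z^3,  H_2 = Z.

K has 11 vertices, 27 edges, 16 triangles.
rank ∂_0 = 0, rank ∂_1 = 9 ⇒ b_0 = 11 − 0 − 9 = 2; all invariant factors of ∂_1 are 1 so no torsion. So H_0 ≅ Z^2.
rank ∂_1 = 9, rank ∂_2 = 15 ⇒ b_1 = 27 − 9 − 15 = 3; all invariant factors of ∂_2 are 1 so no torsion. So H_1 ≅ Z^3.
rank ∂_2 = 15, rank ∂_3 = 0 ⇒ b_2 = 16 − 15 − 0 = 1. So H_2 ≅ Z.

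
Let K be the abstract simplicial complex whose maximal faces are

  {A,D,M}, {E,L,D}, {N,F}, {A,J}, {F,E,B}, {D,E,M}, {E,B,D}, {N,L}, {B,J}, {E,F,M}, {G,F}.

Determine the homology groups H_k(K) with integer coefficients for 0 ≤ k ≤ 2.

K has 10 vertices, 17 edges, 6 triangles.
rank ∂_0 = 0, rank ∂_1 = 9 ⇒ b_0 = 10 − 0 − 9 = 1; all invariant factors of ∂_1 are 1 so no torsion. So H_0 = Z.
rank ∂_1 = 9, rank ∂_2 = 6 ⇒ b_1 = 17 − 9 − 6 = 2; all invariant factors of ∂_2 are 1 so no torsion. So H_1 = Z^2.
rank ∂_2 = 6, rank ∂_3 = 0 ⇒ b_2 = 6 − 6 − 0 = 0. So H_2 = 0.

H_0 ≅ Z,  H_1 ≅ Z^2,  H_2 = 0.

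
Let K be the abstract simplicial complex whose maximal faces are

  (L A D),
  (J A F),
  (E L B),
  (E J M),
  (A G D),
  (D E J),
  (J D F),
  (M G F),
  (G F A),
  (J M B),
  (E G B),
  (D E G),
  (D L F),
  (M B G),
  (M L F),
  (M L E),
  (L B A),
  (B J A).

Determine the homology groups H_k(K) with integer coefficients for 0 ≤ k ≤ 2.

H_0 = Z,  H_1 = Z ⊕ Z/2Z,  H_2 = 0.

We work with the vertex ordering A < B < D < E < F < G < J < L < M. The simplices of K, each written with vertices in increasing order, are:

  0-simplices (9): A, B, D, E, F, G, J, L, M
  1-simplices (27): AB, AD, AF, AG, AJ, AL, BE, BG, BJ, BL, BM, DE, DF, DG, DJ, DL, EG, EJ, EL, EM, FG, FJ, FL, FM, GM, JM, LM
  2-simplices (18): ABJ, ABL, ADG, ADL, AFG, AFJ, BEG, BEL, BGM, BJM, DEG, DEJ, DFJ, DFL, EJM, ELM, FGM, FLM

giving chain groups C_0 ≅ Z^9, C_1 ≅ Z^27, C_2 ≅ Z^18.

Boundary ∂_1: C_1 → C_0 sends each edge [p,q] (with p < q) to q − p. For instance
  ∂BL = L − B.
This gives a 9×27 integer matrix of rank 8; reducing to Smith normal form yields diagonal entries (1,1,1,1,1,1,1,1).

∂_2: C_2 → C_1 sends each 2-simplex [p,q,r] to [q,r] − [p,r] + [p,q]. For instance
  ∂EJM = JM − EM + EJ,
  ∂ELM = LM − EM + EL.
The resulting 27×18 matrix has rank 18, and its Smith normal form has invariant factors (1,1,1,1,1,1,1,1,1,1,1,1,1,1,1,1,1,2).

Reading off H_k = ker ∂_k / im ∂_{k+1}:

  H_0: rank C_0 − rank ∂_1 = 9 − 8 = 1, and the invariant factors of ∂_1 are all 1, so H_0 = Z.
  H_1: rank ker ∂_1 − rank ∂_2 = (27 − 8) − 18 = 1, and ∂_2 has invariant factor 2 > 1, so H_1 = Z ⊕ Z/2Z.
  H_2: rank ker ∂_2 − rank ∂_3 = (18 − 18) − 0 = 0, and there is no ∂_3, so H_2 = 0.

As a check, the Euler characteristic is 9 − 27 + 18 = 0, which agrees with 1 − 1 + 0 = 0.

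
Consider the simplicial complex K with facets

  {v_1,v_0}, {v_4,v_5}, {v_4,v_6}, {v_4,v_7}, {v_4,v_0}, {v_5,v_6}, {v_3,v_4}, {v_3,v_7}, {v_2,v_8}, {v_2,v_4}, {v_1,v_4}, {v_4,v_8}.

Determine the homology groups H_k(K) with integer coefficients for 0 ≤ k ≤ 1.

H_0 = Z,  H_1 = Z^4.

Order the vertices as v_0 < v_1 < v_2 < v_3 < v_4 < v_5 < v_6 < v_7 < v_8. Listing each simplex with vertices in this order, K has dimension 1 with simplices:

  0-simplices (9): [v_0], [v_1], [v_2], [v_3], [v_4], [v_5], [v_6], [v_7], [v_8]
  1-simplices (12): [v_0,v_1], [v_0,v_4], [v_1,v_4], [v_2,v_4], [v_2,v_8], [v_3,v_4], [v_3,v_7], [v_4,v_5], [v_4,v_6], [v_4,v_7], [v_4,v_8], [v_5,v_6]

Hence C_0 ≅ Z^9, C_1 ≅ Z^12.

The boundary map ∂_1: C_1 → C_0 maps an edge to its endpoints' difference, ∂[p,q] = q − p. For instance
  ∂[v_4,v_7] = [v_7] − [v_4].
The 9×12 boundary matrix has rank 8 and Smith normal form diag(1,1,1,1,1,1,1,1).

Now H_k = ker ∂_k / im ∂_{k+1}, so:

  H_0: rank C_0 − rank ∂_1 = 9 − 8 = 1, and the invariant factors of ∂_1 are all 1, so H_0 = Z.
  H_1: rank ker ∂_1 − rank ∂_2 = (12 − 8) − 0 = 4, and there is no ∂_2, so H_1 = Z^4.

(K is a triangulation of a wedge of 4 circles.)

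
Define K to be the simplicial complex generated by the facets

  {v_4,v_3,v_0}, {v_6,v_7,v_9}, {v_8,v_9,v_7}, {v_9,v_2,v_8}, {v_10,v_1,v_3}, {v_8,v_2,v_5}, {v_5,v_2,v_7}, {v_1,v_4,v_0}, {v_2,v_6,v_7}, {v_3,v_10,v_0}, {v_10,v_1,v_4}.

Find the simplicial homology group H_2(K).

K has 11 vertices, 22 edges, 11 triangles.
rank ∂_2 = 11, rank ∂_3 = 0 ⇒ b_2 = 11 − 11 − 0 = 0. So H_2 ≅ 0.

H_2 ≅ 0.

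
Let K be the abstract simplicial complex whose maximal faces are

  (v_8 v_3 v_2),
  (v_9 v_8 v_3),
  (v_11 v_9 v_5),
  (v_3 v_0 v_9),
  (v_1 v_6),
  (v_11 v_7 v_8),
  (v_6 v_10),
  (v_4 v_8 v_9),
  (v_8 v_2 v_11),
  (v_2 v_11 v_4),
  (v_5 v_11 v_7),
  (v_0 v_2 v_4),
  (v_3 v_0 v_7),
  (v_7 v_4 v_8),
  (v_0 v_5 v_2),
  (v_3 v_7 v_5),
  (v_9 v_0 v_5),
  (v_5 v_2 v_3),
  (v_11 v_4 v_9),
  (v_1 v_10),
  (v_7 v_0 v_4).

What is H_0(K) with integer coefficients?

We work with the vertex ordering v_0 < v_1 < v_2 < v_3 < v_4 < v_5 < v_6 < v_7 < v_8 < v_9 < v_10 < v_11. The simplices of K, each written with vertices in increasing order, are:

  0-simplices (12): [v_0], [v_1], [v_2], [v_3], [v_4], [v_5], [v_6], [v_7], [v_8], [v_9], [v_10], [v_11]
  1-simplices (30): (30 of them)
  2-simplices (18): (18 of them)

giving chain groups C_0 ≅ Z^12, C_1 ≅ Z^30, C_2 ≅ Z^18.

Boundary ∂_1: C_1 → C_0 maps an edge to its endpoints' difference, ∂[p,q] = q − p.
The 12×30 boundary matrix has rank 10 and Smith normal form diag(1,1,1,1,1,1,1,1,1,1).

The boundary map ∂_2: C_2 → C_1 acts by ∂[p,q,r] = [q,r] − [p,r] + [p,q]. For instance
  ∂[v_3,v_5,v_7] = [v_5,v_7] − [v_3,v_7] + [v_3,v_5],
  ∂[v_4,v_8,v_9] = [v_8,v_9] − [v_4,v_9] + [v_4,v_8].
The 30×18 boundary matrix has rank 18 and Smith normal form diag(1,1,1,1,1,1,1,1,1,1,1,1,1,1,1,1,1,2).

Now H_k = ker ∂_k / im ∂_{k+1}, so:

  H_0: rank C_0 − rank ∂_1 = 12 − 10 = 2, and the invariant factors of ∂_1 are all 1, so H_0 ≅ Z^2.

(K is a triangulation of the disjoint union of the circle S^1 and the Klein bottle.)

H_0 ≅ Z^2.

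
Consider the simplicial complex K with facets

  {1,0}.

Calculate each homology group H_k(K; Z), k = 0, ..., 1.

H_0 = Z,  H_1 = 0.

Take the total order 0 < 1 on the vertex set. Then K (dimension 1) consists of the simplices:

  0-simplices (2): [0], [1]
  1-simplices (1): [0,1]

so the chain groups are C_0 ≅ Z^2, C_1 ≅ Z^1.

Boundary ∂_1: C_1 → C_0 is given by ∂[p,q] = [q] − [p].
The resulting 2×1 matrix has rank 1, and its Smith normal form has invariant factors (1).

Reading off H_k = ker ∂_k / im ∂_{k+1}:

  H_0: rank C_0 − rank ∂_1 = 2 − 1 = 1, and the invariant factors of ∂_1 are all 1, so H_0 = Z.
  H_1: rank ker ∂_1 − rank ∂_2 = (1 − 1) − 0 = 0, and there is no ∂_2, so H_1 = 0.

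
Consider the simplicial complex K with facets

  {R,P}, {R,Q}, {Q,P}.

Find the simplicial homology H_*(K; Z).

Fix the vertex order P < Q < R and write every simplex with vertices in increasing order. Then dim K = 1 and the simplices of K are:

  0-simplices (3): P, Q, R
  1-simplices (3): PQ, PR, QR

so the chain groups are C_0 ≅ Z^3, C_1 ≅ Z^3.

∂_1: C_1 → C_0 is given by ∂[p,q] = [q] − [p]. For instance
  ∂QR = R − Q.
The resulting 3×3 matrix has rank 2, and its Smith normal form has invariant factors (1,1).

From H_k ≅ ker(∂_k) / im(∂_{k+1}) we obtain:

  H_0: rank C_0 − rank ∂_1 = 3 − 2 = 1, and the invariant factors of ∂_1 are all 1, so H_0 ≅ Z.
  H_1: rank ker ∂_1 − rank ∂_2 = (3 − 2) − 0 = 1, and there is no ∂_2, so H_1 ≅ Z.

(K is a triangulation of the circle S^1.)

H_0 ≅ Z,  H_1 ≅ Z.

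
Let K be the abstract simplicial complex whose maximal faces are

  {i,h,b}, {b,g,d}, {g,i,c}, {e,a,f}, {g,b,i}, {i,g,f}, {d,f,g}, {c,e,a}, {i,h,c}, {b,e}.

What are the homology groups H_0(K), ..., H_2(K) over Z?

Take the total order a < b < c < d < e < f < g < h < i on the vertex set. Then K (dimension 2) consists of the simplices:

  0-simplices (9): a, b, c, d, e, f, g, h, i
  1-simplices (19): ac, ae, af, bd, be, bg, bh, bi, ce, cg, ch, ci, df, dg, ef, fg, fi, gi, hi
  2-simplices (9): ace, aef, bdg, bgi, bhi, cgi, chi, dfg, fgi

Hence C_0 ≅ Z^9, C_1 ≅ Z^19, C_2 ≅ Z^9.

∂_1: C_1 → C_0 maps an edge to its endpoints' difference, ∂[p,q] = q − p.
This gives a 9×19 integer matrix of rank 8; reducing to Smith normal form yields diagonal entries (1,1,1,1,1,1,1,1).

The boundary map ∂_2: C_2 → C_1 sends each 2-simplex [p,q,r] to [q,r] − [p,r] + [p,q]. For instance
  ∂aef = ef − af + ae,
  ∂dfg = fg − dg + df.
The resulting 19×9 matrix has rank 9, and its Smith normal form has invariant factors (1,1,1,1,1,1,1,1,1).

From H_k ≅ ker(∂_k) / im(∂_{k+1}) we obtain:

  H_0: rank C_0 − rank ∂_1 = 9 − 8 = 1, and the invariant factors of ∂_1 are all 1, so H_0 = Z.
  H_1: rank ker ∂_1 − rank ∂_2 = (19 − 8) − 9 = 2, and the invariant factors of ∂_2 are all 1, so H_1 = Z^2.
  H_2: rank ker ∂_2 − rank ∂_3 = (9 − 9) − 0 = 0, and there is no ∂_3, so H_2 = 0.

H_0 ≅ Z,  H_1 ≅ Z^2,  H_2 = 0.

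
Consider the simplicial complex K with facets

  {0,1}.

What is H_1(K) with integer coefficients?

Order the vertices as 0 < 1. Listing each simplex with vertices in this order, K has dimension 1 with simplices:

  0-simplices (2): [0], [1]
  1-simplices (1): [0,1]

giving chain groups C_0 ≅ Z^2, C_1 ≅ Z^1.

∂_1: C_1 → C_0 sends each edge [p,q] (with p < q) to q − p. For instance
  ∂[0,1] = [1] − [0].
This gives a 2×1 integer matrix of rank 1; reducing to Smith normal form yields diagonal entries (1).

Computing H_k = (kernel of ∂_k) / (image of ∂_{k+1}):

  H_1: rank ker ∂_1 − rank ∂_2 = (1 − 1) − 0 = 0, and there is no ∂_2, so H_1 = 0.

(K is a triangulation of the 1-simplex.)

H_1 ≅ 0.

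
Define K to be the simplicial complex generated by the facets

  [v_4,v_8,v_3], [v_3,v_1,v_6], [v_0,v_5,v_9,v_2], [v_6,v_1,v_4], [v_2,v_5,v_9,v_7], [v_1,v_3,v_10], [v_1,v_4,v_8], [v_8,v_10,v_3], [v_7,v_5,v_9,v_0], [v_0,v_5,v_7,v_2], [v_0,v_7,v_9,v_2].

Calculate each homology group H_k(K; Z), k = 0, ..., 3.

We work with the vertex ordering v_0 < v_1 < v_2 < v_3 < v_4 < v_5 < v_6 < v_7 < v_8 < v_9 < v_10. The simplices of K, each written with vertices in increasing order, are:

  0-simplices (11): [v_0], [v_1], [v_2], [v_3], [v_4], [v_5], [v_6], [v_7], [v_8], [v_9], [v_10]
  1-simplices (22): (22 of them)
  2-simplices (16): (16 of them)
  3-simplices (5): [v_0,v_2,v_5,v_7], [v_0,v_2,v_5,v_9], [v_0,v_2,v_7,v_9], [v_0,v_5,v_7,v_9], [v_2,v_5,v_7,v_9]

giving chain groups C_0 ≅ Z^11, C_1 ≅ Z^22, C_2 ≅ Z^16, C_3 ≅ Z^5.

The boundary map ∂_1: C_1 → C_0 maps an edge to its endpoints' difference, ∂[p,q] = q − p.
The 11×22 boundary matrix has rank 9 and Smith normal form diag(1,1,1,1,1,1,1,1,1).

The boundary map ∂_2: C_2 → C_1 sends each 2-simplex [p,q,r] to [q,r] − [p,r] + [p,q]. For instance
  ∂[v_0,v_2,v_7] = [v_2,v_7] − [v_0,v_7] + [v_0,v_2],
  ∂[v_3,v_8,v_10] = [v_8,v_10] − [v_3,v_10] + [v_3,v_8].
As a 22×16 matrix over Z this has rank 12, with invariant factors (1,1,1,1,1,1,1,1,1,1,1,1).

The boundary map ∂_3: C_3 → C_2 sends each 3-simplex σ to the alternating sum Σ_i (−1)^i (σ with its i-th vertex removed). For instance
  ∂[v_0,v_2,v_7,v_9] = [v_2,v_7,v_9] − [v_0,v_7,v_9] + [v_0,v_2,v_9] − [v_0,v_2,v_7],
  ∂[v_0,v_2,v_5,v_7] = [v_2,v_5,v_7] − [v_0,v_5,v_7] + [v_0,v_2,v_7] − [v_0,v_2,v_5].
The 16×5 boundary matrix has rank 4 and Smith normal form diag(1,1,1,1).

Computing H_k = (kernel of ∂_k) / (image of ∂_{k+1}):

  H_0: rank C_0 − rank ∂_1 = 11 − 9 = 2, and the invariant factors of ∂_1 are all 1, so H_0 = Z^2.
  H_1: rank ker ∂_1 − rank ∂_2 = (22 − 9) − 12 = 1, and the invariant factors of ∂_2 are all 1, so H_1 = Z.
  H_2: rank ker ∂_2 − rank ∂_3 = (16 − 12) − 4 = 0, and the invariant factors of ∂_3 are all 1, so H_2 = 0.
  H_3: rank ker ∂_3 − rank ∂_4 = (5 − 4) − 0 = 1, and there is no ∂_4, so H_3 = Z.

H_0 = Z^2,  H_1 = Z,  H_2 = 0,  H_3 = Z.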